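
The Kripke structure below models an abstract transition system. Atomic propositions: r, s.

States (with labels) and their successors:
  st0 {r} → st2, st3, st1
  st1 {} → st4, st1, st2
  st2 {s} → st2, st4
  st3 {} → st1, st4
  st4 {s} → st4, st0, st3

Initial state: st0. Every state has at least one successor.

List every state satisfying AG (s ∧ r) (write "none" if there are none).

States satisfying s ∧ r: ∅.
States satisfying AG (s ∧ r): ∅.

none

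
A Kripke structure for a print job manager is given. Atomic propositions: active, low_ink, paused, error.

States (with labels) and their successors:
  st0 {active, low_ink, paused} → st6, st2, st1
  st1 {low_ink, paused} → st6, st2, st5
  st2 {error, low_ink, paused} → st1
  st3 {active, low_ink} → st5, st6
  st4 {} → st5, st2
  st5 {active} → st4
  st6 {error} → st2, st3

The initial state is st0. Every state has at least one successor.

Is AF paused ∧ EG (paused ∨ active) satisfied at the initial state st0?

Yes

States satisfying paused: {st0, st1, st2}.
States satisfying AF paused: {st0, st1, st2}.
States satisfying paused ∨ active: {st0, st1, st2, st3, st5}.
States satisfying EG (paused ∨ active): {st0, st1, st2}.
States satisfying AF paused ∧ EG (paused ∨ active): {st0, st1, st2}.
st0 ∈ Sat(AF paused ∧ EG (paused ∨ active)).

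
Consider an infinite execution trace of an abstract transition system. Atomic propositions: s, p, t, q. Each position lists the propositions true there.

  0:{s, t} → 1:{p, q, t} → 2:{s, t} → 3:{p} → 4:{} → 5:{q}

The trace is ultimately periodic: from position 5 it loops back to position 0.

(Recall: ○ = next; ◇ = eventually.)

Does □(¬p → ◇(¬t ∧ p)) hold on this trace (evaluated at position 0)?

¬p → ◇(¬t ∧ p) holds at every position 0..5, and those are all positions ever visited, so □(¬p → ◇(¬t ∧ p)) holds.
Positions where ¬p holds: 0, 2, 4, 5.
Check ◇(¬t ∧ p) at each: 0→ok, 2→ok, 4→ok, 5→ok.

Satisfied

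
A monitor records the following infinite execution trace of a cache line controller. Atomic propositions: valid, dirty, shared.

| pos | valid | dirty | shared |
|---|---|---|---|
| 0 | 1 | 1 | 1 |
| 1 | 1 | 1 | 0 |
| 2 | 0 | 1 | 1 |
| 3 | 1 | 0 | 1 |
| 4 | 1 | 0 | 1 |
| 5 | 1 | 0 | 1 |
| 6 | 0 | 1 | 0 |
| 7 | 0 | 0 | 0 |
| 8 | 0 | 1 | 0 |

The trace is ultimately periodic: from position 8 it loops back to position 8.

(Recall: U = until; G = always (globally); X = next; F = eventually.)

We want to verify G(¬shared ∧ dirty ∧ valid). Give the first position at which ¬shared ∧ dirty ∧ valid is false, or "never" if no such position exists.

0

At position 0 the labels are {dirty, shared, valid}, so ¬shared ∧ dirty ∧ valid is false there. This is the first violation.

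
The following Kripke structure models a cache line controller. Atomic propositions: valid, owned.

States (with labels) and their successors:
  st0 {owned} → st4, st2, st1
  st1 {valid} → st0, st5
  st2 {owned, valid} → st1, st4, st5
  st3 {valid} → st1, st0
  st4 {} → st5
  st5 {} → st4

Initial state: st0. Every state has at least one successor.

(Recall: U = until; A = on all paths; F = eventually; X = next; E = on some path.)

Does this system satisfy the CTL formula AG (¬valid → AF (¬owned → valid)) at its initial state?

States satisfying ¬valid → AF (¬owned → valid): {st0, st1, st2, st3}.
States satisfying AG (¬valid → AF (¬owned → valid)): ∅.
st4 is reachable from st0 and violates ¬valid → AF (¬owned → valid), so AG fails at st0.
st0 ∉ Sat(AG (¬valid → AF (¬owned → valid))).

Does not hold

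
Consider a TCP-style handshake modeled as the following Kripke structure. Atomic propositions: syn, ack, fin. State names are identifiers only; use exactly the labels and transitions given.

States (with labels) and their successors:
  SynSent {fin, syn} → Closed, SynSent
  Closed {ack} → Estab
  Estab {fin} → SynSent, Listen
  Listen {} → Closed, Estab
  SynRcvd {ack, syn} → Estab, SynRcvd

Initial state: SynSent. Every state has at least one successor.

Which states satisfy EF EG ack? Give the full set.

{SynRcvd}

States satisfying EG ack: {SynRcvd}.
States satisfying EF EG ack: {SynRcvd}.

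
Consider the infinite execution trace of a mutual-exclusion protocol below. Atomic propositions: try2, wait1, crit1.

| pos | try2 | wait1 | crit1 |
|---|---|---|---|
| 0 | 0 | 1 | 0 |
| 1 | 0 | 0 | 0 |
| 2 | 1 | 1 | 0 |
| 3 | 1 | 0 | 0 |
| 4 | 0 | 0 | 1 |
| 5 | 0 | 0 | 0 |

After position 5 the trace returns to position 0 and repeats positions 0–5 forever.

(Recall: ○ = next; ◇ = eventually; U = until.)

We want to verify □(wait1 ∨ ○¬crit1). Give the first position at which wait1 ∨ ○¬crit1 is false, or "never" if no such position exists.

3

Check wait1 ∨ ○¬crit1 at each position in order: 0 ✓, 1 ✓, 2 ✓.
At position 3 the labels are {try2} and the next position 4 has {crit1}, so wait1 ∨ ○¬crit1 is false there. This is the first violation.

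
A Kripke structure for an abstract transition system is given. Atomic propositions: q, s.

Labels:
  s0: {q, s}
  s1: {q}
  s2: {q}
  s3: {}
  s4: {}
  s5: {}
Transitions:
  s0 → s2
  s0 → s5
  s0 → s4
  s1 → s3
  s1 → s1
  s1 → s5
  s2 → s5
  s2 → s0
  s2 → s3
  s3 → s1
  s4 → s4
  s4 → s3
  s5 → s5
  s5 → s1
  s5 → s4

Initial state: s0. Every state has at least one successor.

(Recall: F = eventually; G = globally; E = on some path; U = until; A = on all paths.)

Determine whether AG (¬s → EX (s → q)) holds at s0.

States satisfying ¬s → EX (s → q): {s0, s1, s2, s3, s4, s5}.
States satisfying AG (¬s → EX (s → q)): {s0, s1, s2, s3, s4, s5}.
Every state reachable from s0 satisfies ¬s → EX (s → q).
s0 ∈ Sat(AG (¬s → EX (s → q))).

Satisfied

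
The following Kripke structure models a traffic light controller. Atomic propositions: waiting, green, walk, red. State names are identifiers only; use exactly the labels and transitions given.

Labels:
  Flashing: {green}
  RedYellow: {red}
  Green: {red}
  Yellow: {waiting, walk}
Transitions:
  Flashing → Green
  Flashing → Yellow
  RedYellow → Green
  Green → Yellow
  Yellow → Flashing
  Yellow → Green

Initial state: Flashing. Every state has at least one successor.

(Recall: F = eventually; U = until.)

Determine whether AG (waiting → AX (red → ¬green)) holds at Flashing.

States satisfying waiting → AX (red → ¬green): {Flashing, RedYellow, Green, Yellow}.
States satisfying AG (waiting → AX (red → ¬green)): {Flashing, RedYellow, Green, Yellow}.
Every state reachable from Flashing satisfies waiting → AX (red → ¬green).
Flashing ∈ Sat(AG (waiting → AX (red → ¬green))).

Holds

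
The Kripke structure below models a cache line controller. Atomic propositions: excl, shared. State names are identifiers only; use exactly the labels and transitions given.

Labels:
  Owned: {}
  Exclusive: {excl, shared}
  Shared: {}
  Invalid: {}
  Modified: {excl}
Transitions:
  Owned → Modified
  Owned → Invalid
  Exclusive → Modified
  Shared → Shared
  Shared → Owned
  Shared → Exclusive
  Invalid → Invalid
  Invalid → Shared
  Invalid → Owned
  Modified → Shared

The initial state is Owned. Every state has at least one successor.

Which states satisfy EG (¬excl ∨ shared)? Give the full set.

{Owned, Shared, Invalid}

States satisfying ¬excl ∨ shared: {Owned, Exclusive, Shared, Invalid}.
States satisfying EG (¬excl ∨ shared): {Owned, Shared, Invalid}.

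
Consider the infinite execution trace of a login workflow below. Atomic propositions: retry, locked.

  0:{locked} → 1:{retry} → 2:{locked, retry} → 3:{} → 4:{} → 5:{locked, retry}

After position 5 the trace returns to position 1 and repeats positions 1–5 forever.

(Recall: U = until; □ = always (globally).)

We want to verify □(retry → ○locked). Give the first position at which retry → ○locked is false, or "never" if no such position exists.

Check retry → ○locked at each position in order: 0 ✓, 1 ✓.
At position 2 the labels are {locked, retry} and the next position 3 has {}, so retry → ○locked is false there. This is the first violation.

2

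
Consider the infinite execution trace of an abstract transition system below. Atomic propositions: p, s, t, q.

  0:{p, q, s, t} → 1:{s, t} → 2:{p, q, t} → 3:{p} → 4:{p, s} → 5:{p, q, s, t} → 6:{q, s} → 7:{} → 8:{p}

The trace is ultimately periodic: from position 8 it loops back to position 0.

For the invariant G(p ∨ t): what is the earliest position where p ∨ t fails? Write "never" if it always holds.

Check p ∨ t at each position in order: 0 ✓, 1 ✓, 2 ✓, 3 ✓, 4 ✓, 5 ✓.
At position 6 the labels are {q, s}, so p ∨ t is false there. This is the first violation.

6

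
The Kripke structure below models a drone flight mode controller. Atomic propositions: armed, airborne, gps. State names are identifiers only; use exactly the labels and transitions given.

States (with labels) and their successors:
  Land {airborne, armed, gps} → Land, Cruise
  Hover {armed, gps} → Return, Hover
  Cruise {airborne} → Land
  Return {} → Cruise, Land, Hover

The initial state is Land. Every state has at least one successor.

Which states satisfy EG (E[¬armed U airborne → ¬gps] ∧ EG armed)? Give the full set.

{Hover}

States satisfying E[¬armed U airborne → ¬gps] ∧ EG armed: {Hover}.
States satisfying EG (E[¬armed U airborne → ¬gps] ∧ EG armed): {Hover}.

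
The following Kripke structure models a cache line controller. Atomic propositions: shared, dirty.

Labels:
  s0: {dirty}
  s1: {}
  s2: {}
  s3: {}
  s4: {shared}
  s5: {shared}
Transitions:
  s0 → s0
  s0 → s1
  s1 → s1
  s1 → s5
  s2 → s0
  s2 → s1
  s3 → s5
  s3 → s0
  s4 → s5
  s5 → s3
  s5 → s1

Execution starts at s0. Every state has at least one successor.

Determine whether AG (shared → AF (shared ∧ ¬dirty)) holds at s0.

Satisfied

States satisfying shared → AF (shared ∧ ¬dirty): {s0, s1, s2, s3, s4, s5}.
States satisfying AG (shared → AF (shared ∧ ¬dirty)): {s0, s1, s2, s3, s4, s5}.
Every state reachable from s0 satisfies shared → AF (shared ∧ ¬dirty).
s0 ∈ Sat(AG (shared → AF (shared ∧ ¬dirty))).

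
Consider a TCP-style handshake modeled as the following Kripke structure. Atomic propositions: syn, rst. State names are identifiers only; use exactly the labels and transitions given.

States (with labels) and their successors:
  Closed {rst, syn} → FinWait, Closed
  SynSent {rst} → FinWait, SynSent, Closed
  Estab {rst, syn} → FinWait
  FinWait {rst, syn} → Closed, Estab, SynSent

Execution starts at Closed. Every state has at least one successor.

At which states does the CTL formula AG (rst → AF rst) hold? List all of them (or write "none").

{Closed, SynSent, Estab, FinWait}

States satisfying rst → AF rst: {Closed, SynSent, Estab, FinWait}.
States satisfying AG (rst → AF rst): {Closed, SynSent, Estab, FinWait}.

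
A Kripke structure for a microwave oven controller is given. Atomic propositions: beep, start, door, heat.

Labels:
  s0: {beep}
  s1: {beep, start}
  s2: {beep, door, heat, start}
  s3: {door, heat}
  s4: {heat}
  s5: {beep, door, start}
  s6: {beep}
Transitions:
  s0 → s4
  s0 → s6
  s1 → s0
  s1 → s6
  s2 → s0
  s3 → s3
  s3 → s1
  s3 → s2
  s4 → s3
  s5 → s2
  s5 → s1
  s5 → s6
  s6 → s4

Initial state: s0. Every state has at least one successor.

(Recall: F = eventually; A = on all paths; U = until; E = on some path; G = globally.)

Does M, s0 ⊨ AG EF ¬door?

States satisfying EF ¬door: {s0, s1, s2, s3, s4, s5, s6}.
States satisfying AG EF ¬door: {s0, s1, s2, s3, s4, s5, s6}.
Every state reachable from s0 satisfies EF ¬door.
s0 ∈ Sat(AG EF ¬door).

Holds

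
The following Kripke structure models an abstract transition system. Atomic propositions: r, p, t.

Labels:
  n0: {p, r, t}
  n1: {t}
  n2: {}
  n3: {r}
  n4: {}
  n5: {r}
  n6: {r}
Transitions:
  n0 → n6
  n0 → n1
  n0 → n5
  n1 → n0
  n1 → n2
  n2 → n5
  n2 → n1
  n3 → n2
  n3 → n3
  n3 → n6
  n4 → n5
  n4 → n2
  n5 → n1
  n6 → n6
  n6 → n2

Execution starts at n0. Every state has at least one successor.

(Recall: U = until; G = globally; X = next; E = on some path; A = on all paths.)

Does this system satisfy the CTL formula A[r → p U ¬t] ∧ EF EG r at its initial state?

Does not hold

States satisfying r → p: {n0, n1, n2, n4}.
States satisfying ¬t: {n2, n3, n4, n5, n6}.
States satisfying A[r → p U ¬t]: {n2, n3, n4, n5, n6}.
States satisfying EG r: {n0, n3, n6}.
States satisfying EF EG r: {n0, n1, n2, n3, n4, n5, n6}.
States satisfying A[r → p U ¬t] ∧ EF EG r: {n2, n3, n4, n5, n6}.
n0 ∉ Sat(A[r → p U ¬t] ∧ EF EG r).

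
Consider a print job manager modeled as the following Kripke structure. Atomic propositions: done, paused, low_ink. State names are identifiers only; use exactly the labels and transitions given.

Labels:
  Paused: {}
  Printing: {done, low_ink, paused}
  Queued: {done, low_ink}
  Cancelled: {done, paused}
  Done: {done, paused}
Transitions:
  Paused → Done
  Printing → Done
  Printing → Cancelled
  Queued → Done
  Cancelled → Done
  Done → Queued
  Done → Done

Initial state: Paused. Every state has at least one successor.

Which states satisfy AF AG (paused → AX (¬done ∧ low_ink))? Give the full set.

none

States satisfying AG (paused → AX (¬done ∧ low_ink)): ∅.
States satisfying AF AG (paused → AX (¬done ∧ low_ink)): ∅.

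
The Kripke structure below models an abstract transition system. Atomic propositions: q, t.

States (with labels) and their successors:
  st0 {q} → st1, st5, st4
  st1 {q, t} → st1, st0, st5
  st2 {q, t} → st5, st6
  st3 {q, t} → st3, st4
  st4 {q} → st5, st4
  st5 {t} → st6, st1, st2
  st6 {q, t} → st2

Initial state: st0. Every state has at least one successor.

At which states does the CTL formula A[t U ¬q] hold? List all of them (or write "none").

States satisfying t: {st1, st2, st3, st5, st6}.
States satisfying ¬q: {st5}.
States satisfying A[t U ¬q]: {st5}.

{st5}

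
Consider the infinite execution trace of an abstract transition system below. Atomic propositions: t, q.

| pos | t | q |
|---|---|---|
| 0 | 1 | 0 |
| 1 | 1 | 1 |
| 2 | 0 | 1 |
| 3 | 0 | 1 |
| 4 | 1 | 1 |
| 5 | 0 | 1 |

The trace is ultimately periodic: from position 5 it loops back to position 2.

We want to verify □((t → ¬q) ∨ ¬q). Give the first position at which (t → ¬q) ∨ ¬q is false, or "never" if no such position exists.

Check (t → ¬q) ∨ ¬q at each position in order: 0 ✓.
At position 1 the labels are {q, t}, so (t → ¬q) ∨ ¬q is false there. This is the first violation.

1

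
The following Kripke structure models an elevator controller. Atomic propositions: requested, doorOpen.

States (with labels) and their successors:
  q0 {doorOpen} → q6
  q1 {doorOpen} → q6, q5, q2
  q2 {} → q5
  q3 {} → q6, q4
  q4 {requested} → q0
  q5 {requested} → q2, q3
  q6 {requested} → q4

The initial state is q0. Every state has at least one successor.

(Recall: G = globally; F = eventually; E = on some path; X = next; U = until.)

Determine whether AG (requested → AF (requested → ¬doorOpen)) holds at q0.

Satisfied

States satisfying requested → AF (requested → ¬doorOpen): {q0, q1, q2, q3, q4, q5, q6}.
States satisfying AG (requested → AF (requested → ¬doorOpen)): {q0, q1, q2, q3, q4, q5, q6}.
Every state reachable from q0 satisfies requested → AF (requested → ¬doorOpen).
q0 ∈ Sat(AG (requested → AF (requested → ¬doorOpen))).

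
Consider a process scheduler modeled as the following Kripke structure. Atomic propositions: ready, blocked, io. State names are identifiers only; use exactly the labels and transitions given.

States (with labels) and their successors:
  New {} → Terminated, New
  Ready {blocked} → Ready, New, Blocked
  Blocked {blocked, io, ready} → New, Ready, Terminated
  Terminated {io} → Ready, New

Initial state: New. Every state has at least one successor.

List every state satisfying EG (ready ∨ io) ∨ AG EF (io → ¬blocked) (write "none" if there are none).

States satisfying ready ∨ io: {Blocked, Terminated}.
States satisfying EG (ready ∨ io): ∅.
States satisfying EF (io → ¬blocked): {New, Ready, Blocked, Terminated}.
States satisfying AG EF (io → ¬blocked): {New, Ready, Blocked, Terminated}.
States satisfying EG (ready ∨ io) ∨ AG EF (io → ¬blocked): {New, Ready, Blocked, Terminated}.

{New, Ready, Blocked, Terminated}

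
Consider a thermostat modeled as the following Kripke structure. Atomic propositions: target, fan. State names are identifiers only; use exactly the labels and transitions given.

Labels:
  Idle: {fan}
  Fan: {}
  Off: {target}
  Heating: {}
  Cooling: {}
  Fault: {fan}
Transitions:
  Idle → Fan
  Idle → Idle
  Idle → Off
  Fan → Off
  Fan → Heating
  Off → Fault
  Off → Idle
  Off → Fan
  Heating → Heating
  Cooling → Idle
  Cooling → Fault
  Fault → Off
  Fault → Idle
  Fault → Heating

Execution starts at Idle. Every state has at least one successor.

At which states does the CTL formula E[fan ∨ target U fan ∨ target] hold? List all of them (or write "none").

{Idle, Off, Fault}

States satisfying fan ∨ target: {Idle, Off, Fault}.
States satisfying E[fan ∨ target U fan ∨ target]: {Idle, Off, Fault}.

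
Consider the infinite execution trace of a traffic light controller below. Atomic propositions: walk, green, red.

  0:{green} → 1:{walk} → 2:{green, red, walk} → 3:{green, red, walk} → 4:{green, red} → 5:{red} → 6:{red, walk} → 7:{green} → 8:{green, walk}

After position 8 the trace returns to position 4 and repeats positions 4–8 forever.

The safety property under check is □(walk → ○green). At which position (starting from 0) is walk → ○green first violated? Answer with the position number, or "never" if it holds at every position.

walk → ○green holds at every position 0..8, and those are all the positions the trace ever visits, so the invariant □(walk → ○green) is never violated.

never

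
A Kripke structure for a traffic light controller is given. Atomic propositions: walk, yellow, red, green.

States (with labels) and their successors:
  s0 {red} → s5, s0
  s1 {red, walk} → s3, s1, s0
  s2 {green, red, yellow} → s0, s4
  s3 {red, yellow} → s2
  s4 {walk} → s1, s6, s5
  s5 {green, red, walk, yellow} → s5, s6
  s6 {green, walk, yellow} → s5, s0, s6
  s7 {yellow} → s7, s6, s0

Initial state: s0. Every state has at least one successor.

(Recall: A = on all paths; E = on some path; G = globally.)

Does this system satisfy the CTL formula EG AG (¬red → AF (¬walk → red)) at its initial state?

States satisfying AG (¬red → AF (¬walk → red)): {s0, s1, s2, s3, s4, s5, s6}.
States satisfying EG AG (¬red → AF (¬walk → red)): {s0, s1, s2, s3, s4, s5, s6}.
s0 ∈ Sat(EG AG (¬red → AF (¬walk → red))).

Yes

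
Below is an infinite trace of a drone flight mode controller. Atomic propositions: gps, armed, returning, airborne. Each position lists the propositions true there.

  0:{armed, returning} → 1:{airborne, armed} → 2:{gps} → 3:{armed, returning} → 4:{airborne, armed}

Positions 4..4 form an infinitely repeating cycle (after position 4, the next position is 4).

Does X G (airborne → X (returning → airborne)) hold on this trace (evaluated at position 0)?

The position after 0 is 1; G (airborne → X (returning → airborne)) is true there.

Holds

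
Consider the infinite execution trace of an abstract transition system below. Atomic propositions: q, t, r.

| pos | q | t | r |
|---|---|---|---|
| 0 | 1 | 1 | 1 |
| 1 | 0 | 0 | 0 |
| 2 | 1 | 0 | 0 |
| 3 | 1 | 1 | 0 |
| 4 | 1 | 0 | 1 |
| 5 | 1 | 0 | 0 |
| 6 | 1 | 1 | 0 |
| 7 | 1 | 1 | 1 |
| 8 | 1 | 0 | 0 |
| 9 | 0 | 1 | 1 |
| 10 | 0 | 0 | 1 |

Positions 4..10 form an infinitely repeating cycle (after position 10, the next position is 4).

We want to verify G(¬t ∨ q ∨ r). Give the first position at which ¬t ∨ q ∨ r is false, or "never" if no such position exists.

¬t ∨ q ∨ r holds at every position 0..10, and those are all the positions the trace ever visits, so the invariant G(¬t ∨ q ∨ r) is never violated.

never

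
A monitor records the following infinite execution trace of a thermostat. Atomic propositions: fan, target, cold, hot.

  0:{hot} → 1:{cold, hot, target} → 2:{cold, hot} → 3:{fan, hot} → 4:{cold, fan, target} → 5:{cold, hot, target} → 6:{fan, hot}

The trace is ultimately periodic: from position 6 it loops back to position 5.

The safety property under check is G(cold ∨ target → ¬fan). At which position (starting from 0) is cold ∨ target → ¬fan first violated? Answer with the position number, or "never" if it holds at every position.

4

Check cold ∨ target → ¬fan at each position in order: 0 ✓, 1 ✓, 2 ✓, 3 ✓.
At position 4 the labels are {cold, fan, target}, so cold ∨ target → ¬fan is false there. This is the first violation.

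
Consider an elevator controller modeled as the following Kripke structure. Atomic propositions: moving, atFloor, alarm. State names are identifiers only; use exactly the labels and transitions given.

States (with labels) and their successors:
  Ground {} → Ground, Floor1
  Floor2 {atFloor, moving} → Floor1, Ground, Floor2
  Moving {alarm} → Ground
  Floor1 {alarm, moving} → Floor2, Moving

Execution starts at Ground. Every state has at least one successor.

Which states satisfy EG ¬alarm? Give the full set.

States satisfying ¬alarm: {Ground, Floor2}.
States satisfying EG ¬alarm: {Ground, Floor2}.

{Ground, Floor2}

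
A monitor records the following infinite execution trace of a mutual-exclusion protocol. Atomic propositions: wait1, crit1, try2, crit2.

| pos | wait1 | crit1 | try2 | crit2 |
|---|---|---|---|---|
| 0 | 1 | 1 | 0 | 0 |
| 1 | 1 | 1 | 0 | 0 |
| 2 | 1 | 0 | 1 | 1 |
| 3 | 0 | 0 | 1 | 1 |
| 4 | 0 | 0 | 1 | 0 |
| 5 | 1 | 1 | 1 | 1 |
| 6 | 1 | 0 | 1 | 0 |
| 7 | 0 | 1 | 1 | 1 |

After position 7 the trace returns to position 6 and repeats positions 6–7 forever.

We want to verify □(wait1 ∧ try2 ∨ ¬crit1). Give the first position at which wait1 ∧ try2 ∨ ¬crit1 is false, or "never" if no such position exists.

At position 0 the labels are {crit1, wait1}, so wait1 ∧ try2 ∨ ¬crit1 is false there. This is the first violation.

0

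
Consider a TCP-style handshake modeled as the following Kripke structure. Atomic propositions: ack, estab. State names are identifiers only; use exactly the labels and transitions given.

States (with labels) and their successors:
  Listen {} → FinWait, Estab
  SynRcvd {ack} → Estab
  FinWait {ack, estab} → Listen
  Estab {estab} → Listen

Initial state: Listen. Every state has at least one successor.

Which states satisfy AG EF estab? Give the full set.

{Listen, SynRcvd, FinWait, Estab}

States satisfying EF estab: {Listen, SynRcvd, FinWait, Estab}.
States satisfying AG EF estab: {Listen, SynRcvd, FinWait, Estab}.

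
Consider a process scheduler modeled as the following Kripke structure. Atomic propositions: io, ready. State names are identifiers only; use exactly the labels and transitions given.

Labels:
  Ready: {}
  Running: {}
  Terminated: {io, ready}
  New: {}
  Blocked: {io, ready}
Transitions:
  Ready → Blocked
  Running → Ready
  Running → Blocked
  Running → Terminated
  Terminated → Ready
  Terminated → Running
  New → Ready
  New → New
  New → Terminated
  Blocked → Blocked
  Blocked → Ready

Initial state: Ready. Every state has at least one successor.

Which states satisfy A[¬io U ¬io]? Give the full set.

{Ready, Running, New}

States satisfying ¬io: {Ready, Running, New}.
States satisfying A[¬io U ¬io]: {Ready, Running, New}.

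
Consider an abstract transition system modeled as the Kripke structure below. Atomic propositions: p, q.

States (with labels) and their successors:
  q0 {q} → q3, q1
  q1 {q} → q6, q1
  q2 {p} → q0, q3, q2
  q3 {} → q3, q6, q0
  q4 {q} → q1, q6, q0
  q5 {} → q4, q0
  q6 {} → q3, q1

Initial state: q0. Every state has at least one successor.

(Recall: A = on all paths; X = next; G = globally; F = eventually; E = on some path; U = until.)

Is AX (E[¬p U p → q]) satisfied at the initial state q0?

States satisfying E[¬p U p → q]: {q0, q1, q3, q4, q5, q6}.
States satisfying AX (E[¬p U p → q]): {q0, q1, q3, q4, q5, q6}.
q0 ∈ Sat(AX (E[¬p U p → q])).

Holds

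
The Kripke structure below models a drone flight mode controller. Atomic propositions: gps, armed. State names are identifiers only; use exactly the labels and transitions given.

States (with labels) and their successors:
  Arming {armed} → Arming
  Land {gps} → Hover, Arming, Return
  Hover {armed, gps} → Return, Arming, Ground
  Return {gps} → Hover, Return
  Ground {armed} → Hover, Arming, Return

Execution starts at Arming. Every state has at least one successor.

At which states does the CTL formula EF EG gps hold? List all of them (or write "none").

{Land, Hover, Return, Ground}

States satisfying EG gps: {Land, Hover, Return}.
States satisfying EF EG gps: {Land, Hover, Return, Ground}.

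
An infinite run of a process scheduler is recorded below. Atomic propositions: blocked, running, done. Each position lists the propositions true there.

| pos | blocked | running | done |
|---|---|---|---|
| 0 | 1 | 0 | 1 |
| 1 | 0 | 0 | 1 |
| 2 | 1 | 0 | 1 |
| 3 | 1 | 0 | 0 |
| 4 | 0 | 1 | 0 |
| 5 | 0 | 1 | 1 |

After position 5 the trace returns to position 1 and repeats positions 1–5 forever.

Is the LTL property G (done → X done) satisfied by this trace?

done → X done must hold at every position from 0 onward. It fails at position 2, so G (done → X done) is false.
Positions where done holds: 0, 1, 2, 5.
Check X done at each: 0→ok, 1→ok, 2→fails, 5→ok.

Does not hold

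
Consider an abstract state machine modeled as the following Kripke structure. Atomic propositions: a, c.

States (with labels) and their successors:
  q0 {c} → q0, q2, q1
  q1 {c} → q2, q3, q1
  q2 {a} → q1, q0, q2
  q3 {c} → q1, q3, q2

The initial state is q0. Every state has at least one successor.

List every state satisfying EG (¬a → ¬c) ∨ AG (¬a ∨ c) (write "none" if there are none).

{q2}

States satisfying ¬a → ¬c: {q2}.
States satisfying EG (¬a → ¬c): {q2}.
States satisfying ¬a ∨ c: {q0, q1, q3}.
States satisfying AG (¬a ∨ c): ∅.
States satisfying EG (¬a → ¬c) ∨ AG (¬a ∨ c): {q2}.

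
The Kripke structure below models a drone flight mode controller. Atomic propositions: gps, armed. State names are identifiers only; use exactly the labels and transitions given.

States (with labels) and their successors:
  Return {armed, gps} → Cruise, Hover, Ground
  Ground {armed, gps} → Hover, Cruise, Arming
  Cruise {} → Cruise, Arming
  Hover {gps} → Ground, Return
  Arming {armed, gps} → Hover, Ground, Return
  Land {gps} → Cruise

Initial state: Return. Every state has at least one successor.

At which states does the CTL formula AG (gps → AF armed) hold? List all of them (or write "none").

{Return, Ground, Cruise, Hover, Arming}

States satisfying gps → AF armed: {Return, Ground, Cruise, Hover, Arming}.
States satisfying AG (gps → AF armed): {Return, Ground, Cruise, Hover, Arming}.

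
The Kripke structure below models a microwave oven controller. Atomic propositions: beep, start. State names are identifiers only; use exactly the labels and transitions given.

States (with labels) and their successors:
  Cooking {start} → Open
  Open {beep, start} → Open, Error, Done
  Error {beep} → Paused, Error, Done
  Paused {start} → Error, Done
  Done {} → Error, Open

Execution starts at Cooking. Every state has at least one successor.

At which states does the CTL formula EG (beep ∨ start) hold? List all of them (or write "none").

States satisfying beep ∨ start: {Cooking, Open, Error, Paused}.
States satisfying EG (beep ∨ start): {Cooking, Open, Error, Paused}.

{Cooking, Open, Error, Paused}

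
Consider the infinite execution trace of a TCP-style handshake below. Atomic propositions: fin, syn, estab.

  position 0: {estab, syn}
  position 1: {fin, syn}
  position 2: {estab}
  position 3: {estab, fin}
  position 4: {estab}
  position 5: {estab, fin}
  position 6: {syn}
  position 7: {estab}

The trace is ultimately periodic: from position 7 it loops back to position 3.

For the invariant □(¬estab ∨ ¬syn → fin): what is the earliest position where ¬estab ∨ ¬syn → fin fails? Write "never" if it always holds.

Check ¬estab ∨ ¬syn → fin at each position in order: 0 ✓, 1 ✓.
At position 2 the labels are {estab}, so ¬estab ∨ ¬syn → fin is false there. This is the first violation.

2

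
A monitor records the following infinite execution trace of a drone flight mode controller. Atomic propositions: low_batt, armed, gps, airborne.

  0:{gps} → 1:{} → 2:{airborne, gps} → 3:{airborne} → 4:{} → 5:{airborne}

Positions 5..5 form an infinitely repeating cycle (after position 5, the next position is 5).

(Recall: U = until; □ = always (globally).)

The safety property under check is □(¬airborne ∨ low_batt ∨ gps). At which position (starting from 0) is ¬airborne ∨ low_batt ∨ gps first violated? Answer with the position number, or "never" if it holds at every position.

Check ¬airborne ∨ low_batt ∨ gps at each position in order: 0 ✓, 1 ✓, 2 ✓.
At position 3 the labels are {airborne}, so ¬airborne ∨ low_batt ∨ gps is false there. This is the first violation.

3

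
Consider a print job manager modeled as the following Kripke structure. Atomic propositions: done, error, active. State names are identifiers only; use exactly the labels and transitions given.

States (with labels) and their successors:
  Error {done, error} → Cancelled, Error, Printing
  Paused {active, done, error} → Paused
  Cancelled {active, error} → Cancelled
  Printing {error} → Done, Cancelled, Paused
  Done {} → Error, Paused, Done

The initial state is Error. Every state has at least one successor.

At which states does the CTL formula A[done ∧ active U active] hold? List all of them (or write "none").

States satisfying done ∧ active: {Paused}.
States satisfying active: {Paused, Cancelled}.
States satisfying A[done ∧ active U active]: {Paused, Cancelled}.

{Paused, Cancelled}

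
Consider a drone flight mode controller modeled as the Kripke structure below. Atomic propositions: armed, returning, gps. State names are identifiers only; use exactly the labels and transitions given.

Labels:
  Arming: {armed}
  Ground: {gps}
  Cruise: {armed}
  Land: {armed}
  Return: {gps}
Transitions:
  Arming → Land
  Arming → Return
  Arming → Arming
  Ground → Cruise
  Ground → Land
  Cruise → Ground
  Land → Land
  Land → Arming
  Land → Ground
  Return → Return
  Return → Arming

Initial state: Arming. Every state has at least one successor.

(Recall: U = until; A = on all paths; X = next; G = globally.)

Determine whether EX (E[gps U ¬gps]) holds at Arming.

Satisfied

States satisfying E[gps U ¬gps]: {Arming, Ground, Cruise, Land, Return}.
States satisfying EX (E[gps U ¬gps]): {Arming, Ground, Cruise, Land, Return}.
Arming ∈ Sat(EX (E[gps U ¬gps])).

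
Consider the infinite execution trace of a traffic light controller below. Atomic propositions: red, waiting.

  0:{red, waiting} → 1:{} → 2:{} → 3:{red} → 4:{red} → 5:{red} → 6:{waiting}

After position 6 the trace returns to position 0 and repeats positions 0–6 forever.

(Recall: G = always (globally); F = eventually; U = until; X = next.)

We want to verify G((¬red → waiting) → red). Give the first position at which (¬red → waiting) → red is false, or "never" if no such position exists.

6

Check (¬red → waiting) → red at each position in order: 0 ✓, 1 ✓, 2 ✓, 3 ✓, 4 ✓, 5 ✓.
At position 6 the labels are {waiting}, so (¬red → waiting) → red is false there. This is the first violation.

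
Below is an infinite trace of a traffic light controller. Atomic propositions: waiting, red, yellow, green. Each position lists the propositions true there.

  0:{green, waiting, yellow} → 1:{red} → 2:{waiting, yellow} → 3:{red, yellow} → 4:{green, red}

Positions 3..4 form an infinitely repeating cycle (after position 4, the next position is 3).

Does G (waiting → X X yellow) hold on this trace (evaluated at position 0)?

waiting → X X yellow must hold at every position from 0 onward. It fails at position 2, so G (waiting → X X yellow) is false.
Positions where waiting holds: 0, 2.
Check X X yellow at each: 0→ok, 2→fails.

No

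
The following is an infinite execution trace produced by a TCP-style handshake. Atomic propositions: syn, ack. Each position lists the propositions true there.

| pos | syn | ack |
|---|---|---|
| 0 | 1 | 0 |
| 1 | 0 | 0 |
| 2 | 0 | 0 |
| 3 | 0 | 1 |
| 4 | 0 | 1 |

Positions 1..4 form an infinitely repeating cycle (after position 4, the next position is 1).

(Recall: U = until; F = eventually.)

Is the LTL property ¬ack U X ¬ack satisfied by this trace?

Walking from position 0: X ¬ack first holds at position 0, and ¬ack holds at every earlier position along the way, so ¬ack U X ¬ack holds.

Satisfied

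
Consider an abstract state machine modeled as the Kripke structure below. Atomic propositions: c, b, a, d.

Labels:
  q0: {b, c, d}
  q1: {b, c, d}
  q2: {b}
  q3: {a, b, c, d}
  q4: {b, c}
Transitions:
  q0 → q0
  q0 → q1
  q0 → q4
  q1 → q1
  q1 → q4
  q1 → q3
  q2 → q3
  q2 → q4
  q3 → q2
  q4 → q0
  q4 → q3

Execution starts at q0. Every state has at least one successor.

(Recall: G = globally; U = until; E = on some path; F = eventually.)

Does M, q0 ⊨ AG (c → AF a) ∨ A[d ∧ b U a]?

States satisfying c → AF a: {q2, q3}.
States satisfying AG (c → AF a): ∅.
States satisfying d ∧ b: {q0, q1, q3}.
States satisfying a: {q3}.
States satisfying A[d ∧ b U a]: {q3}.
States satisfying AG (c → AF a) ∨ A[d ∧ b U a]: {q3}.
q0 ∉ Sat(AG (c → AF a) ∨ A[d ∧ b U a]).

Does not hold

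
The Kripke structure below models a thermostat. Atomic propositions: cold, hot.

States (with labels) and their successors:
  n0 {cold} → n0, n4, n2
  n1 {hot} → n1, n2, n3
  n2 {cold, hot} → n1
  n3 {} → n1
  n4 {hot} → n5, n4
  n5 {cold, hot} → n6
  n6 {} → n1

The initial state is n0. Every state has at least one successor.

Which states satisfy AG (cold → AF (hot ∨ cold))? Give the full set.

States satisfying cold → AF (hot ∨ cold): {n0, n1, n2, n3, n4, n5, n6}.
States satisfying AG (cold → AF (hot ∨ cold)): {n0, n1, n2, n3, n4, n5, n6}.

{n0, n1, n2, n3, n4, n5, n6}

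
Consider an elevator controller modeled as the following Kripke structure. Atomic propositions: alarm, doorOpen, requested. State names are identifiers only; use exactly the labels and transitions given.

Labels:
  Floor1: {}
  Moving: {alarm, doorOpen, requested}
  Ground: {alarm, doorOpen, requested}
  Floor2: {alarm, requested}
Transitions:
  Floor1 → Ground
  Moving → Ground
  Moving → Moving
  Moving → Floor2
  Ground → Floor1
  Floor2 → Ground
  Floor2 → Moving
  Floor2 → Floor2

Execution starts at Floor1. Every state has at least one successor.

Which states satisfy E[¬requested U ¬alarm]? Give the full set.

States satisfying ¬requested: {Floor1}.
States satisfying ¬alarm: {Floor1}.
States satisfying E[¬requested U ¬alarm]: {Floor1}.

{Floor1}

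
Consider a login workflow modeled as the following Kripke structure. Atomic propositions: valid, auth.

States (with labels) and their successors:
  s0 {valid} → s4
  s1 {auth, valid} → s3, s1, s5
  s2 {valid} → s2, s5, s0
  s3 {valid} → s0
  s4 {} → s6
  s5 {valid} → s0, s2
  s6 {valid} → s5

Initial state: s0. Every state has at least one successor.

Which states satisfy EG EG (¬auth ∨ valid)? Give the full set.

States satisfying EG (¬auth ∨ valid): {s0, s1, s2, s3, s4, s5, s6}.
States satisfying EG EG (¬auth ∨ valid): {s0, s1, s2, s3, s4, s5, s6}.

{s0, s1, s2, s3, s4, s5, s6}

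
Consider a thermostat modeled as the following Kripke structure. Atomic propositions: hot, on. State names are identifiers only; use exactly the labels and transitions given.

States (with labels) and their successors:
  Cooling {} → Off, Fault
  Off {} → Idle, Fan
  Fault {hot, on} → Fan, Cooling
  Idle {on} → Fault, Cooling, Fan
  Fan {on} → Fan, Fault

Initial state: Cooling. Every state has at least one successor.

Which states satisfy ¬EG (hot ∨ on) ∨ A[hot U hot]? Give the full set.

States satisfying hot ∨ on: {Fault, Idle, Fan}.
States satisfying EG (hot ∨ on): {Fault, Idle, Fan}.
States satisfying ¬EG (hot ∨ on): {Cooling, Off}.
States satisfying hot: {Fault}.
States satisfying A[hot U hot]: {Fault}.
States satisfying ¬EG (hot ∨ on) ∨ A[hot U hot]: {Cooling, Off, Fault}.

{Cooling, Off, Fault}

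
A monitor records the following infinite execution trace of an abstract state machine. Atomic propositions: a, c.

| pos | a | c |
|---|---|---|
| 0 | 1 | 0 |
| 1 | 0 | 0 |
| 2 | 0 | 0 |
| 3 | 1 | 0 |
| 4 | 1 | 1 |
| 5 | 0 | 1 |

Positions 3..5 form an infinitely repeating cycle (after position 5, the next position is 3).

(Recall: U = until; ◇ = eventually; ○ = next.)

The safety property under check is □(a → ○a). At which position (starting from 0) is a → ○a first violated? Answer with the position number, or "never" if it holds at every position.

0

At position 0 the labels are {a} and the next position 1 has {}, so a → ○a is false there. This is the first violation.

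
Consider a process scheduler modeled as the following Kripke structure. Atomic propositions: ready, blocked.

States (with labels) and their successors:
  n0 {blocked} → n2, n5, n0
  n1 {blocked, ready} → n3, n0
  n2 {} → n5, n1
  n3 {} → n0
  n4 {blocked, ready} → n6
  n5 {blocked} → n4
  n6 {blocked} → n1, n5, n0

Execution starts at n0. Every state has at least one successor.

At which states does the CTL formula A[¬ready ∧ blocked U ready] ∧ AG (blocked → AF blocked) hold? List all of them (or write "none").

{n1, n4, n5}

States satisfying ¬ready ∧ blocked: {n0, n5, n6}.
States satisfying ready: {n1, n4}.
States satisfying A[¬ready ∧ blocked U ready]: {n1, n4, n5}.
States satisfying blocked → AF blocked: {n0, n1, n2, n3, n4, n5, n6}.
States satisfying AG (blocked → AF blocked): {n0, n1, n2, n3, n4, n5, n6}.
States satisfying A[¬ready ∧ blocked U ready] ∧ AG (blocked → AF blocked): {n1, n4, n5}.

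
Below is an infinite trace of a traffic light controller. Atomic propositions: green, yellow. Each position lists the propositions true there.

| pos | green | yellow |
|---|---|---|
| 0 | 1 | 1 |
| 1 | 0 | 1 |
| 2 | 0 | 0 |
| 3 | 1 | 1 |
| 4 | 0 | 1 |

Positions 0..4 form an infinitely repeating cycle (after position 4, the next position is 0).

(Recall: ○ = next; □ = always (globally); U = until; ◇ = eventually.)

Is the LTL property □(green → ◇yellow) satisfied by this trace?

Holds

green → ◇yellow holds at every position 0..4, and those are all positions ever visited, so □(green → ◇yellow) holds.
Positions where green holds: 0, 3.
Check ◇yellow at each: 0→ok, 3→ok.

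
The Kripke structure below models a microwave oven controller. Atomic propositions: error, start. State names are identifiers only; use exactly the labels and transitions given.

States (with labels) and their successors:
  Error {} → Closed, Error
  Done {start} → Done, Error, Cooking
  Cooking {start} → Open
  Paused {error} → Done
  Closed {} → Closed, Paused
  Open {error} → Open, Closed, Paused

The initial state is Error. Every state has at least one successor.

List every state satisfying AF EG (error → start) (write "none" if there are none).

{Error, Done, Paused, Closed}

States satisfying EG (error → start): {Error, Done, Closed}.
States satisfying AF EG (error → start): {Error, Done, Paused, Closed}.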